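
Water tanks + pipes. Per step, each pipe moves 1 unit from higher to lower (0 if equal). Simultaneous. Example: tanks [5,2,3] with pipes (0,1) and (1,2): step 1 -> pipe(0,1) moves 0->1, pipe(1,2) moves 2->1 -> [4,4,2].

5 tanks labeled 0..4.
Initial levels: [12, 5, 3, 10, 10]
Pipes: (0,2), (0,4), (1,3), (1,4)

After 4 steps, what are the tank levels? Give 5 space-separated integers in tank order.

Answer: 8 10 7 8 7

Derivation:
Step 1: flows [0->2,0->4,3->1,4->1] -> levels [10 7 4 9 10]
Step 2: flows [0->2,0=4,3->1,4->1] -> levels [9 9 5 8 9]
Step 3: flows [0->2,0=4,1->3,1=4] -> levels [8 8 6 9 9]
Step 4: flows [0->2,4->0,3->1,4->1] -> levels [8 10 7 8 7]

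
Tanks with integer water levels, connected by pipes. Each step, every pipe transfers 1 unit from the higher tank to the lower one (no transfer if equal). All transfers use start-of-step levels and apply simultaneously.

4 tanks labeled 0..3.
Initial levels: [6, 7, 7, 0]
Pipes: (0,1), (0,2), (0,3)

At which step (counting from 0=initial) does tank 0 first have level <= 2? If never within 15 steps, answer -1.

Step 1: flows [1->0,2->0,0->3] -> levels [7 6 6 1]
Step 2: flows [0->1,0->2,0->3] -> levels [4 7 7 2]
Step 3: flows [1->0,2->0,0->3] -> levels [5 6 6 3]
Step 4: flows [1->0,2->0,0->3] -> levels [6 5 5 4]
Step 5: flows [0->1,0->2,0->3] -> levels [3 6 6 5]
Step 6: flows [1->0,2->0,3->0] -> levels [6 5 5 4]
  -> period-2 cycle (repeats step 4); tank 0 never drops to <=2
Tank 0 never reaches <=2 within 15 steps

Answer: -1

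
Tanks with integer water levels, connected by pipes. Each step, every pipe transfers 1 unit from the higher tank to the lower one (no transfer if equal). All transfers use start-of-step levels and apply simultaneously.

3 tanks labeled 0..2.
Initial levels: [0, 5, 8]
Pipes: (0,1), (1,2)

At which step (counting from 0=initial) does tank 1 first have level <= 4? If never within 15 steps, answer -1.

Answer: 4

Derivation:
Step 1: flows [1->0,2->1] -> levels [1 5 7]
Step 2: flows [1->0,2->1] -> levels [2 5 6]
Step 3: flows [1->0,2->1] -> levels [3 5 5]
Step 4: flows [1->0,1=2] -> levels [4 4 5]
Tank 1 first reaches <=4 at step 4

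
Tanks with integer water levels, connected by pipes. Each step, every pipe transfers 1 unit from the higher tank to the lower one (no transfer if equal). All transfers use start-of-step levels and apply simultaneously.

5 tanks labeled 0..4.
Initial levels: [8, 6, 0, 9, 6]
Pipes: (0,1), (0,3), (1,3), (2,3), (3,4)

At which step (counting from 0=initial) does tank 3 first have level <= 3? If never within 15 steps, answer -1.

Step 1: flows [0->1,3->0,3->1,3->2,3->4] -> levels [8 8 1 5 7]
Step 2: flows [0=1,0->3,1->3,3->2,4->3] -> levels [7 7 2 7 6]
Step 3: flows [0=1,0=3,1=3,3->2,3->4] -> levels [7 7 3 5 7]
Step 4: flows [0=1,0->3,1->3,3->2,4->3] -> levels [6 6 4 7 6]
Step 5: flows [0=1,3->0,3->1,3->2,3->4] -> levels [7 7 5 3 7]
Tank 3 first reaches <=3 at step 5

Answer: 5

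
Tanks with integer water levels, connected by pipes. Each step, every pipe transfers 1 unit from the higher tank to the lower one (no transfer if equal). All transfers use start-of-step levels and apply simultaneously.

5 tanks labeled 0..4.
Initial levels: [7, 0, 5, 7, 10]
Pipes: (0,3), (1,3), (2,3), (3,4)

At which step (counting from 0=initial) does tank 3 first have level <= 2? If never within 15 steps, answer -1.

Answer: -1

Derivation:
Step 1: flows [0=3,3->1,3->2,4->3] -> levels [7 1 6 6 9]
Step 2: flows [0->3,3->1,2=3,4->3] -> levels [6 2 6 7 8]
Step 3: flows [3->0,3->1,3->2,4->3] -> levels [7 3 7 5 7]
Step 4: flows [0->3,3->1,2->3,4->3] -> levels [6 4 6 7 6]
Step 5: flows [3->0,3->1,3->2,3->4] -> levels [7 5 7 3 7]
Step 6: flows [0->3,1->3,2->3,4->3] -> levels [6 4 6 7 6]
  -> period-2 cycle (repeats step 4); tank 3 never drops to <=2
Tank 3 never reaches <=2 within 15 steps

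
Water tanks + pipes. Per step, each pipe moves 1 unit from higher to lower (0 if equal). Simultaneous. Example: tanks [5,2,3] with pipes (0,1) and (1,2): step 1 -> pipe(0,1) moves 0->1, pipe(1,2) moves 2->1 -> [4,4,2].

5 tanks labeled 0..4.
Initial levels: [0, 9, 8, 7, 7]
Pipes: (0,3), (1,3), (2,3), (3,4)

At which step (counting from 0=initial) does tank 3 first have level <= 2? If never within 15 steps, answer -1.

Answer: -1

Derivation:
Step 1: flows [3->0,1->3,2->3,3=4] -> levels [1 8 7 8 7]
Step 2: flows [3->0,1=3,3->2,3->4] -> levels [2 8 8 5 8]
Step 3: flows [3->0,1->3,2->3,4->3] -> levels [3 7 7 7 7]
Step 4: flows [3->0,1=3,2=3,3=4] -> levels [4 7 7 6 7]
Step 5: flows [3->0,1->3,2->3,4->3] -> levels [5 6 6 8 6]
Step 6: flows [3->0,3->1,3->2,3->4] -> levels [6 7 7 4 7]
Step 7: flows [0->3,1->3,2->3,4->3] -> levels [5 6 6 8 6]
  -> period-2 cycle (repeats step 5); tank 3 never drops to <=2
Tank 3 never reaches <=2 within 15 steps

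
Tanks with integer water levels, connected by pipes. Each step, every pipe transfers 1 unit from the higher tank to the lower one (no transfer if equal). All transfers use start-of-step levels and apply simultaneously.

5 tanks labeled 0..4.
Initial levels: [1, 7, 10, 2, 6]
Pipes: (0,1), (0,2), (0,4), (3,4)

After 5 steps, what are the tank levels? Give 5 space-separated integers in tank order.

Answer: 4 6 7 4 5

Derivation:
Step 1: flows [1->0,2->0,4->0,4->3] -> levels [4 6 9 3 4]
Step 2: flows [1->0,2->0,0=4,4->3] -> levels [6 5 8 4 3]
Step 3: flows [0->1,2->0,0->4,3->4] -> levels [5 6 7 3 5]
Step 4: flows [1->0,2->0,0=4,4->3] -> levels [7 5 6 4 4]
Step 5: flows [0->1,0->2,0->4,3=4] -> levels [4 6 7 4 5]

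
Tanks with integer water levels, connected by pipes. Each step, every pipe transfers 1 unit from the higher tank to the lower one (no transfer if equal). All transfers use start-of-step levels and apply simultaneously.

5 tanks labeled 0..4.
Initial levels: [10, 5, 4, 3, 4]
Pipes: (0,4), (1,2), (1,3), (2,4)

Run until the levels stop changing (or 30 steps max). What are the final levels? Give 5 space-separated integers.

Step 1: flows [0->4,1->2,1->3,2=4] -> levels [9 3 5 4 5]
Step 2: flows [0->4,2->1,3->1,2=4] -> levels [8 5 4 3 6]
Step 3: flows [0->4,1->2,1->3,4->2] -> levels [7 3 6 4 6]
Step 4: flows [0->4,2->1,3->1,2=4] -> levels [6 5 5 3 7]
Step 5: flows [4->0,1=2,1->3,4->2] -> levels [7 4 6 4 5]
Step 6: flows [0->4,2->1,1=3,2->4] -> levels [6 5 4 4 7]
Step 7: flows [4->0,1->2,1->3,4->2] -> levels [7 3 6 5 5]
Step 8: flows [0->4,2->1,3->1,2->4] -> levels [6 5 4 4 7]
  -> period-2 cycle: step 8 state = step 6 state; never stabilizes
  -> state at step 30: (30-6) mod 2 = 0, same as step 6 -> [6 5 4 4 7]

Answer: 6 5 4 4 7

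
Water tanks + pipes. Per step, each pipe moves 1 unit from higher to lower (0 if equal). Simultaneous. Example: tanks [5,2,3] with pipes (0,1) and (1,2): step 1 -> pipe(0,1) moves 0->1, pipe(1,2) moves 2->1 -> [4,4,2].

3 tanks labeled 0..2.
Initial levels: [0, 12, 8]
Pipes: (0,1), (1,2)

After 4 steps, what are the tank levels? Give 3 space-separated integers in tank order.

Step 1: flows [1->0,1->2] -> levels [1 10 9]
Step 2: flows [1->0,1->2] -> levels [2 8 10]
Step 3: flows [1->0,2->1] -> levels [3 8 9]
Step 4: flows [1->0,2->1] -> levels [4 8 8]

Answer: 4 8 8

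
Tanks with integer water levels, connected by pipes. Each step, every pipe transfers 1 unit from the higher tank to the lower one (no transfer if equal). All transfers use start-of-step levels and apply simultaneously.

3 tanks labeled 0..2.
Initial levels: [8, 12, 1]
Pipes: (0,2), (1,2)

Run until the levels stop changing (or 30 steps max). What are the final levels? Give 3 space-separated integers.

Answer: 7 7 7

Derivation:
Step 1: flows [0->2,1->2] -> levels [7 11 3]
Step 2: flows [0->2,1->2] -> levels [6 10 5]
Step 3: flows [0->2,1->2] -> levels [5 9 7]
Step 4: flows [2->0,1->2] -> levels [6 8 7]
Step 5: flows [2->0,1->2] -> levels [7 7 7]
Step 6: flows [0=2,1=2] -> levels [7 7 7]
  -> stable (no change)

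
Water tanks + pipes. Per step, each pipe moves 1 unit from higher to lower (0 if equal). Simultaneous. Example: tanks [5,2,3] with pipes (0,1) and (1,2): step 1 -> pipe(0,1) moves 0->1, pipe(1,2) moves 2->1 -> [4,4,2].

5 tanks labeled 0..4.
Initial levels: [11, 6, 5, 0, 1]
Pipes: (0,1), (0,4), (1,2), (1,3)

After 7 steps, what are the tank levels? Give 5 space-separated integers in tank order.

Answer: 6 3 5 5 4

Derivation:
Step 1: flows [0->1,0->4,1->2,1->3] -> levels [9 5 6 1 2]
Step 2: flows [0->1,0->4,2->1,1->3] -> levels [7 6 5 2 3]
Step 3: flows [0->1,0->4,1->2,1->3] -> levels [5 5 6 3 4]
Step 4: flows [0=1,0->4,2->1,1->3] -> levels [4 5 5 4 5]
Step 5: flows [1->0,4->0,1=2,1->3] -> levels [6 3 5 5 4]
Step 6: flows [0->1,0->4,2->1,3->1] -> levels [4 6 4 4 5]
Step 7: flows [1->0,4->0,1->2,1->3] -> levels [6 3 5 5 4]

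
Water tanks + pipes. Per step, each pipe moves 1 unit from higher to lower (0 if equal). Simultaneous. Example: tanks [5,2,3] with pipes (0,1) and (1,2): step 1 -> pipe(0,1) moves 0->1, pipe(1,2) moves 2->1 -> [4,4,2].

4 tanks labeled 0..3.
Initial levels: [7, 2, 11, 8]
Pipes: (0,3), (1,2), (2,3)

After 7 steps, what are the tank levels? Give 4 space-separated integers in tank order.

Step 1: flows [3->0,2->1,2->3] -> levels [8 3 9 8]
Step 2: flows [0=3,2->1,2->3] -> levels [8 4 7 9]
Step 3: flows [3->0,2->1,3->2] -> levels [9 5 7 7]
Step 4: flows [0->3,2->1,2=3] -> levels [8 6 6 8]
Step 5: flows [0=3,1=2,3->2] -> levels [8 6 7 7]
Step 6: flows [0->3,2->1,2=3] -> levels [7 7 6 8]
Step 7: flows [3->0,1->2,3->2] -> levels [8 6 8 6]

Answer: 8 6 8 6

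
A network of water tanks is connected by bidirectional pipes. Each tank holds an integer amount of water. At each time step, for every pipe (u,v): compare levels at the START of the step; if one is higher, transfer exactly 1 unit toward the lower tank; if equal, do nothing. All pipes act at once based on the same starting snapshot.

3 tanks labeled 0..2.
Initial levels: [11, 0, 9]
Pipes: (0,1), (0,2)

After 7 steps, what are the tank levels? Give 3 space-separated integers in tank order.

Step 1: flows [0->1,0->2] -> levels [9 1 10]
Step 2: flows [0->1,2->0] -> levels [9 2 9]
Step 3: flows [0->1,0=2] -> levels [8 3 9]
Step 4: flows [0->1,2->0] -> levels [8 4 8]
Step 5: flows [0->1,0=2] -> levels [7 5 8]
Step 6: flows [0->1,2->0] -> levels [7 6 7]
Step 7: flows [0->1,0=2] -> levels [6 7 7]

Answer: 6 7 7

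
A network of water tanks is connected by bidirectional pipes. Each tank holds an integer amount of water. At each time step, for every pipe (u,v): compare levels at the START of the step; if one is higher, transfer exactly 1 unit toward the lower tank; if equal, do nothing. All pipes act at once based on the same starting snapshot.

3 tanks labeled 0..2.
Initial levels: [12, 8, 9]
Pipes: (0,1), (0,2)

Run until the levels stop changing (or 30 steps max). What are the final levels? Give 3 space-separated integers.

Answer: 9 10 10

Derivation:
Step 1: flows [0->1,0->2] -> levels [10 9 10]
Step 2: flows [0->1,0=2] -> levels [9 10 10]
Step 3: flows [1->0,2->0] -> levels [11 9 9]
Step 4: flows [0->1,0->2] -> levels [9 10 10]
  -> period-2 cycle: step 4 state = step 2 state; never stabilizes
  -> state at step 30: (30-2) mod 2 = 0, same as step 2 -> [9 10 10]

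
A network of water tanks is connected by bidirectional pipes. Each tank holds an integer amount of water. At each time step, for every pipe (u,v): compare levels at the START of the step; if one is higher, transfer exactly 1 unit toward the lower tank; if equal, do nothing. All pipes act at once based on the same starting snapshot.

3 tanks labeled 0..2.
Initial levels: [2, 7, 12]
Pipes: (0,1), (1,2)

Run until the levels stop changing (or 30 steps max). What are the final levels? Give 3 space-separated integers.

Step 1: flows [1->0,2->1] -> levels [3 7 11]
Step 2: flows [1->0,2->1] -> levels [4 7 10]
Step 3: flows [1->0,2->1] -> levels [5 7 9]
Step 4: flows [1->0,2->1] -> levels [6 7 8]
Step 5: flows [1->0,2->1] -> levels [7 7 7]
Step 6: flows [0=1,1=2] -> levels [7 7 7]
  -> stable (no change)

Answer: 7 7 7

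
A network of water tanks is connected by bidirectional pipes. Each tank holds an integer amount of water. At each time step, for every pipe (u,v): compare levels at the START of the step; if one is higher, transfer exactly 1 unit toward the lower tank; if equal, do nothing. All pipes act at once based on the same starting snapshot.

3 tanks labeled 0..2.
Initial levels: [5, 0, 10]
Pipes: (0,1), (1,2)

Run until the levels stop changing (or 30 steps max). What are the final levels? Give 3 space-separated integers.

Step 1: flows [0->1,2->1] -> levels [4 2 9]
Step 2: flows [0->1,2->1] -> levels [3 4 8]
Step 3: flows [1->0,2->1] -> levels [4 4 7]
Step 4: flows [0=1,2->1] -> levels [4 5 6]
Step 5: flows [1->0,2->1] -> levels [5 5 5]
Step 6: flows [0=1,1=2] -> levels [5 5 5]
  -> stable (no change)

Answer: 5 5 5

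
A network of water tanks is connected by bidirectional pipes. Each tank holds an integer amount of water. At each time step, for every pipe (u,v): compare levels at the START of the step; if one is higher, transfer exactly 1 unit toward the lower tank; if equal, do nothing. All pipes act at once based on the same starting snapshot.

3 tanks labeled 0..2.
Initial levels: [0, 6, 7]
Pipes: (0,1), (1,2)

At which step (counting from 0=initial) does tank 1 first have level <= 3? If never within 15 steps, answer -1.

Step 1: flows [1->0,2->1] -> levels [1 6 6]
Step 2: flows [1->0,1=2] -> levels [2 5 6]
Step 3: flows [1->0,2->1] -> levels [3 5 5]
Step 4: flows [1->0,1=2] -> levels [4 4 5]
Step 5: flows [0=1,2->1] -> levels [4 5 4]
Step 6: flows [1->0,1->2] -> levels [5 3 5]
Tank 1 first reaches <=3 at step 6

Answer: 6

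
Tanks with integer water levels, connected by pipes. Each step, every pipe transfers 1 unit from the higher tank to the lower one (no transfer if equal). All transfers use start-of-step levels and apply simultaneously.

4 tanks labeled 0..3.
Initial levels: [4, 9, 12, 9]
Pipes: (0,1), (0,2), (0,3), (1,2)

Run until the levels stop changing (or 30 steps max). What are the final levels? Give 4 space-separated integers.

Answer: 10 9 8 7

Derivation:
Step 1: flows [1->0,2->0,3->0,2->1] -> levels [7 9 10 8]
Step 2: flows [1->0,2->0,3->0,2->1] -> levels [10 9 8 7]
Step 3: flows [0->1,0->2,0->3,1->2] -> levels [7 9 10 8]
  -> period-2 cycle: step 3 state = step 1 state; never stabilizes
  -> state at step 30: (30-1) mod 2 = 1, same as step 2 -> [10 9 8 7]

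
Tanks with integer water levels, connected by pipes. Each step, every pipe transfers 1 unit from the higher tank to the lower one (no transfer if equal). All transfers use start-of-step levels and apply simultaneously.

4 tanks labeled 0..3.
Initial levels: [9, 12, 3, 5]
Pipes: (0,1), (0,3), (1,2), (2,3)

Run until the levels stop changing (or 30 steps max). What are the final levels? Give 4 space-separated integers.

Answer: 8 6 8 7

Derivation:
Step 1: flows [1->0,0->3,1->2,3->2] -> levels [9 10 5 5]
Step 2: flows [1->0,0->3,1->2,2=3] -> levels [9 8 6 6]
Step 3: flows [0->1,0->3,1->2,2=3] -> levels [7 8 7 7]
Step 4: flows [1->0,0=3,1->2,2=3] -> levels [8 6 8 7]
Step 5: flows [0->1,0->3,2->1,2->3] -> levels [6 8 6 9]
Step 6: flows [1->0,3->0,1->2,3->2] -> levels [8 6 8 7]
  -> period-2 cycle: step 6 state = step 4 state; never stabilizes
  -> state at step 30: (30-4) mod 2 = 0, same as step 4 -> [8 6 8 7]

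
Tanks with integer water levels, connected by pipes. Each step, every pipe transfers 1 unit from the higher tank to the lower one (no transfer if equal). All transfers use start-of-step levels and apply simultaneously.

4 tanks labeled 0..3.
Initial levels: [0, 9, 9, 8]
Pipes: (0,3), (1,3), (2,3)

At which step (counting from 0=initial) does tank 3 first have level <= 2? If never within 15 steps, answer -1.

Step 1: flows [3->0,1->3,2->3] -> levels [1 8 8 9]
Step 2: flows [3->0,3->1,3->2] -> levels [2 9 9 6]
Step 3: flows [3->0,1->3,2->3] -> levels [3 8 8 7]
Step 4: flows [3->0,1->3,2->3] -> levels [4 7 7 8]
Step 5: flows [3->0,3->1,3->2] -> levels [5 8 8 5]
Step 6: flows [0=3,1->3,2->3] -> levels [5 7 7 7]
Step 7: flows [3->0,1=3,2=3] -> levels [6 7 7 6]
Step 8: flows [0=3,1->3,2->3] -> levels [6 6 6 8]
Step 9: flows [3->0,3->1,3->2] -> levels [7 7 7 5]
Step 10: flows [0->3,1->3,2->3] -> levels [6 6 6 8]
  -> period-2 cycle (repeats step 8); tank 3 never drops to <=2
Tank 3 never reaches <=2 within 15 steps

Answer: -1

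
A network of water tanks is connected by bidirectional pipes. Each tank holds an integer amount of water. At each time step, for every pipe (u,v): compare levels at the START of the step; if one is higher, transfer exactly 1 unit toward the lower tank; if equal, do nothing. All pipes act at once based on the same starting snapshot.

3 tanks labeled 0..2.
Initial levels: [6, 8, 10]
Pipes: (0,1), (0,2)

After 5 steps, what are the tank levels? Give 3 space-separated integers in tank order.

Answer: 8 8 8

Derivation:
Step 1: flows [1->0,2->0] -> levels [8 7 9]
Step 2: flows [0->1,2->0] -> levels [8 8 8]
Step 3: flows [0=1,0=2] -> levels [8 8 8]
  -> stable; steps 4..5 unchanged -> [8 8 8]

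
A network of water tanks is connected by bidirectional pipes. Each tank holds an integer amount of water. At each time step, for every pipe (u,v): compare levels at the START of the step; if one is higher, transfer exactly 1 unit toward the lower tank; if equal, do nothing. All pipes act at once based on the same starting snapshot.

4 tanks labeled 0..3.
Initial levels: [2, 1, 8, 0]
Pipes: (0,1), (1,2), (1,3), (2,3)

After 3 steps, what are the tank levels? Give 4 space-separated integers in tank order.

Step 1: flows [0->1,2->1,1->3,2->3] -> levels [1 2 6 2]
Step 2: flows [1->0,2->1,1=3,2->3] -> levels [2 2 4 3]
Step 3: flows [0=1,2->1,3->1,2->3] -> levels [2 4 2 3]

Answer: 2 4 2 3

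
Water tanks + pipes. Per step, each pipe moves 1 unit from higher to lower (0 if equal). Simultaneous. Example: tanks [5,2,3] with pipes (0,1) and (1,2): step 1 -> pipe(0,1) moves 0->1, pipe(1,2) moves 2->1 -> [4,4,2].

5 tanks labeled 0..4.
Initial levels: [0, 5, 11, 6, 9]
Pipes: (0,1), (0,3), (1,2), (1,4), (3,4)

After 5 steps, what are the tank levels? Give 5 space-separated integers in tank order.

Step 1: flows [1->0,3->0,2->1,4->1,4->3] -> levels [2 6 10 6 7]
Step 2: flows [1->0,3->0,2->1,4->1,4->3] -> levels [4 7 9 6 5]
Step 3: flows [1->0,3->0,2->1,1->4,3->4] -> levels [6 6 8 4 7]
Step 4: flows [0=1,0->3,2->1,4->1,4->3] -> levels [5 8 7 6 5]
Step 5: flows [1->0,3->0,1->2,1->4,3->4] -> levels [7 5 8 4 7]

Answer: 7 5 8 4 7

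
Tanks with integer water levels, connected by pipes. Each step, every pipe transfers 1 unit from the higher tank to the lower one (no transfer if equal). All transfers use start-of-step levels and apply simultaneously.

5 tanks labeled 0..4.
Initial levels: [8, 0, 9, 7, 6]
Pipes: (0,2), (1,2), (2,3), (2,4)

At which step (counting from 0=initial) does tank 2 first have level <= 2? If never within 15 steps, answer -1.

Answer: -1

Derivation:
Step 1: flows [2->0,2->1,2->3,2->4] -> levels [9 1 5 8 7]
Step 2: flows [0->2,2->1,3->2,4->2] -> levels [8 2 7 7 6]
Step 3: flows [0->2,2->1,2=3,2->4] -> levels [7 3 6 7 7]
Step 4: flows [0->2,2->1,3->2,4->2] -> levels [6 4 8 6 6]
Step 5: flows [2->0,2->1,2->3,2->4] -> levels [7 5 4 7 7]
Step 6: flows [0->2,1->2,3->2,4->2] -> levels [6 4 8 6 6]
  -> period-2 cycle (repeats step 4); tank 2 never drops to <=2
Tank 2 never reaches <=2 within 15 steps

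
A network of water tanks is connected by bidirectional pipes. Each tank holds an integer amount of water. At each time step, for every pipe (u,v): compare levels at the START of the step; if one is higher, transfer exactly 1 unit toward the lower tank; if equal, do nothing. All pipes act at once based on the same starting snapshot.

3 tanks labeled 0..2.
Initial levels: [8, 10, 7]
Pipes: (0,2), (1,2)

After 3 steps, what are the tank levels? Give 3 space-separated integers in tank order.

Answer: 8 8 9

Derivation:
Step 1: flows [0->2,1->2] -> levels [7 9 9]
Step 2: flows [2->0,1=2] -> levels [8 9 8]
Step 3: flows [0=2,1->2] -> levels [8 8 9]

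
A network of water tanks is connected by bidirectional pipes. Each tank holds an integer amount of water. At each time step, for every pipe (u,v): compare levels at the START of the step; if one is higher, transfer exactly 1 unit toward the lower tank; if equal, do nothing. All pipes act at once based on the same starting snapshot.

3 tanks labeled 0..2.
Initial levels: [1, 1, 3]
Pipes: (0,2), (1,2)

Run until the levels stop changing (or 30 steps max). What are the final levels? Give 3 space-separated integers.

Step 1: flows [2->0,2->1] -> levels [2 2 1]
Step 2: flows [0->2,1->2] -> levels [1 1 3]
  -> period-2 cycle: step 2 state = step 0 state; never stabilizes
  -> state at step 30: (30-0) mod 2 = 0, same as step 0 -> [1 1 3]

Answer: 1 1 3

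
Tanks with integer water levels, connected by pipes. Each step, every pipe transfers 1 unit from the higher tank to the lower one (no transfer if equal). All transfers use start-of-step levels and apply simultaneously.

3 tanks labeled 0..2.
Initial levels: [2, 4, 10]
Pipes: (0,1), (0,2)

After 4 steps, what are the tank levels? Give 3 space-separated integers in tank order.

Answer: 5 5 6

Derivation:
Step 1: flows [1->0,2->0] -> levels [4 3 9]
Step 2: flows [0->1,2->0] -> levels [4 4 8]
Step 3: flows [0=1,2->0] -> levels [5 4 7]
Step 4: flows [0->1,2->0] -> levels [5 5 6]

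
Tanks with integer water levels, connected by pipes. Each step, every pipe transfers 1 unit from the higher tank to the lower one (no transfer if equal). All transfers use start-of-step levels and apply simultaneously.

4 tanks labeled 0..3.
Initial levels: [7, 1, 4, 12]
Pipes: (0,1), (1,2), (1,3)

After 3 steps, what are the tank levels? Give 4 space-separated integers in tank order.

Answer: 5 5 5 9

Derivation:
Step 1: flows [0->1,2->1,3->1] -> levels [6 4 3 11]
Step 2: flows [0->1,1->2,3->1] -> levels [5 5 4 10]
Step 3: flows [0=1,1->2,3->1] -> levels [5 5 5 9]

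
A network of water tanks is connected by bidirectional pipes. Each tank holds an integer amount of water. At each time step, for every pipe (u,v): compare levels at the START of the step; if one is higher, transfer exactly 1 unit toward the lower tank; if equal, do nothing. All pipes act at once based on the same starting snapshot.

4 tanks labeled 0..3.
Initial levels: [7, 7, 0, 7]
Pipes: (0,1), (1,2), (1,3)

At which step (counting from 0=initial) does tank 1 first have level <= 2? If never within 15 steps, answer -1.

Answer: -1

Derivation:
Step 1: flows [0=1,1->2,1=3] -> levels [7 6 1 7]
Step 2: flows [0->1,1->2,3->1] -> levels [6 7 2 6]
Step 3: flows [1->0,1->2,1->3] -> levels [7 4 3 7]
Step 4: flows [0->1,1->2,3->1] -> levels [6 5 4 6]
Step 5: flows [0->1,1->2,3->1] -> levels [5 6 5 5]
Step 6: flows [1->0,1->2,1->3] -> levels [6 3 6 6]
Step 7: flows [0->1,2->1,3->1] -> levels [5 6 5 5]
  -> period-2 cycle (repeats step 5); tank 1 never drops to <=2
Tank 1 never reaches <=2 within 15 steps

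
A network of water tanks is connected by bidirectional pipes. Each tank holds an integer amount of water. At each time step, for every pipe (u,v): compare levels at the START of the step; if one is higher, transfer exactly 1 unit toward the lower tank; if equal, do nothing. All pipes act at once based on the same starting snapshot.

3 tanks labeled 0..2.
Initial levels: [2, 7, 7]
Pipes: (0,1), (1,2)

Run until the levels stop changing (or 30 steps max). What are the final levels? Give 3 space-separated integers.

Step 1: flows [1->0,1=2] -> levels [3 6 7]
Step 2: flows [1->0,2->1] -> levels [4 6 6]
Step 3: flows [1->0,1=2] -> levels [5 5 6]
Step 4: flows [0=1,2->1] -> levels [5 6 5]
Step 5: flows [1->0,1->2] -> levels [6 4 6]
Step 6: flows [0->1,2->1] -> levels [5 6 5]
  -> period-2 cycle: step 6 state = step 4 state; never stabilizes
  -> state at step 30: (30-4) mod 2 = 0, same as step 4 -> [5 6 5]

Answer: 5 6 5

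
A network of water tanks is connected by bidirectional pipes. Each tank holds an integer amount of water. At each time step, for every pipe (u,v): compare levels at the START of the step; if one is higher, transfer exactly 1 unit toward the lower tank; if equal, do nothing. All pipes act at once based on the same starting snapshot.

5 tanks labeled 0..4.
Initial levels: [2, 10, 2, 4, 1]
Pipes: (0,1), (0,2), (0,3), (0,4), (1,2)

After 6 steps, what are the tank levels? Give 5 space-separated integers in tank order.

Step 1: flows [1->0,0=2,3->0,0->4,1->2] -> levels [3 8 3 3 2]
Step 2: flows [1->0,0=2,0=3,0->4,1->2] -> levels [3 6 4 3 3]
Step 3: flows [1->0,2->0,0=3,0=4,1->2] -> levels [5 4 4 3 3]
Step 4: flows [0->1,0->2,0->3,0->4,1=2] -> levels [1 5 5 4 4]
Step 5: flows [1->0,2->0,3->0,4->0,1=2] -> levels [5 4 4 3 3]
  -> period-2 cycle: step 5 state = step 3 state
  -> state at step 6: (6-3) mod 2 = 1, same as step 4 -> [1 5 5 4 4]

Answer: 1 5 5 4 4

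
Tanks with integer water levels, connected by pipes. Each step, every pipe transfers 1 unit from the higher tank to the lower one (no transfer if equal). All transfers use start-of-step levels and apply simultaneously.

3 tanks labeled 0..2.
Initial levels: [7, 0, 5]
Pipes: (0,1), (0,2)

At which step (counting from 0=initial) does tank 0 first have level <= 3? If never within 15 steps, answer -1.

Step 1: flows [0->1,0->2] -> levels [5 1 6]
Step 2: flows [0->1,2->0] -> levels [5 2 5]
Step 3: flows [0->1,0=2] -> levels [4 3 5]
Step 4: flows [0->1,2->0] -> levels [4 4 4]
Step 5: flows [0=1,0=2] -> levels [4 4 4]
  -> stable; tank 0 stays at 4 > 3
Tank 0 never reaches <=3 within 15 steps

Answer: -1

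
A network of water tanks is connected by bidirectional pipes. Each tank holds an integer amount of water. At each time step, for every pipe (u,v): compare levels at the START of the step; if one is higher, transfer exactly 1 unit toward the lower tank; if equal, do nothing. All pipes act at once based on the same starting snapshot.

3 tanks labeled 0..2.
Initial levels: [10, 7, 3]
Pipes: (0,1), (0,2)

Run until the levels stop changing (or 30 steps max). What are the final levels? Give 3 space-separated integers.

Step 1: flows [0->1,0->2] -> levels [8 8 4]
Step 2: flows [0=1,0->2] -> levels [7 8 5]
Step 3: flows [1->0,0->2] -> levels [7 7 6]
Step 4: flows [0=1,0->2] -> levels [6 7 7]
Step 5: flows [1->0,2->0] -> levels [8 6 6]
Step 6: flows [0->1,0->2] -> levels [6 7 7]
  -> period-2 cycle: step 6 state = step 4 state; never stabilizes
  -> state at step 30: (30-4) mod 2 = 0, same as step 4 -> [6 7 7]

Answer: 6 7 7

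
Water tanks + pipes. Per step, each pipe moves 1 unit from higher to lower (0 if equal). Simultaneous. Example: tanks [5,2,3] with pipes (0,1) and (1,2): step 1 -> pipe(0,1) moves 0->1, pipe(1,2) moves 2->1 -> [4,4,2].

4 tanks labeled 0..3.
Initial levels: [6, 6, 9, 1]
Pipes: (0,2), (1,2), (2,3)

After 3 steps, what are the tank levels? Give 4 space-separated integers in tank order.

Step 1: flows [2->0,2->1,2->3] -> levels [7 7 6 2]
Step 2: flows [0->2,1->2,2->3] -> levels [6 6 7 3]
Step 3: flows [2->0,2->1,2->3] -> levels [7 7 4 4]

Answer: 7 7 4 4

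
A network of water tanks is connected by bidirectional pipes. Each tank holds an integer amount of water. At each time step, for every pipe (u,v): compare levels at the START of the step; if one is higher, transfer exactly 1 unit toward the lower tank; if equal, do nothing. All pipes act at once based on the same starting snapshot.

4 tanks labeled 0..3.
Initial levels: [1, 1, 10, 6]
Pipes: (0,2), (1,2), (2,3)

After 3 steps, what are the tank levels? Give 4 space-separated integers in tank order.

Answer: 4 4 4 6

Derivation:
Step 1: flows [2->0,2->1,2->3] -> levels [2 2 7 7]
Step 2: flows [2->0,2->1,2=3] -> levels [3 3 5 7]
Step 3: flows [2->0,2->1,3->2] -> levels [4 4 4 6]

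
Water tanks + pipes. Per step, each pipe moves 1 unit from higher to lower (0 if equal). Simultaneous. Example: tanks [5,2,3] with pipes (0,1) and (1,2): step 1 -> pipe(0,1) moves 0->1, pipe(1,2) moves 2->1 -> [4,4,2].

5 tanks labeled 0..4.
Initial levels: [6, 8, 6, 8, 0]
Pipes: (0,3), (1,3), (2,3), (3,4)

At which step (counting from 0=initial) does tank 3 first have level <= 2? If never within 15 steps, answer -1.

Answer: -1

Derivation:
Step 1: flows [3->0,1=3,3->2,3->4] -> levels [7 8 7 5 1]
Step 2: flows [0->3,1->3,2->3,3->4] -> levels [6 7 6 7 2]
Step 3: flows [3->0,1=3,3->2,3->4] -> levels [7 7 7 4 3]
Step 4: flows [0->3,1->3,2->3,3->4] -> levels [6 6 6 6 4]
Step 5: flows [0=3,1=3,2=3,3->4] -> levels [6 6 6 5 5]
Step 6: flows [0->3,1->3,2->3,3=4] -> levels [5 5 5 8 5]
Step 7: flows [3->0,3->1,3->2,3->4] -> levels [6 6 6 4 6]
Step 8: flows [0->3,1->3,2->3,4->3] -> levels [5 5 5 8 5]
  -> period-2 cycle (repeats step 6); tank 3 never drops to <=2
Tank 3 never reaches <=2 within 15 steps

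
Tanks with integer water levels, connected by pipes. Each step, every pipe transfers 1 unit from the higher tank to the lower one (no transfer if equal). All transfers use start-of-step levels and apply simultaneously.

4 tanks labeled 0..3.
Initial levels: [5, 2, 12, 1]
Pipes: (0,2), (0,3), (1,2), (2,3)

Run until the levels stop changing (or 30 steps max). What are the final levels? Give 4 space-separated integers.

Step 1: flows [2->0,0->3,2->1,2->3] -> levels [5 3 9 3]
Step 2: flows [2->0,0->3,2->1,2->3] -> levels [5 4 6 5]
Step 3: flows [2->0,0=3,2->1,2->3] -> levels [6 5 3 6]
Step 4: flows [0->2,0=3,1->2,3->2] -> levels [5 4 6 5]
  -> period-2 cycle: step 4 state = step 2 state; never stabilizes
  -> state at step 30: (30-2) mod 2 = 0, same as step 2 -> [5 4 6 5]

Answer: 5 4 6 5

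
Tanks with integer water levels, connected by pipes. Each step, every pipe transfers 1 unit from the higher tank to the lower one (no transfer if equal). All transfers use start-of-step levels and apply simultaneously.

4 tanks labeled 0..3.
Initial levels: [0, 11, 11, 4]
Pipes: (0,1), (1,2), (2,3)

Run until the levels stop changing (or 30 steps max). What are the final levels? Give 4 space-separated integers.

Step 1: flows [1->0,1=2,2->3] -> levels [1 10 10 5]
Step 2: flows [1->0,1=2,2->3] -> levels [2 9 9 6]
Step 3: flows [1->0,1=2,2->3] -> levels [3 8 8 7]
Step 4: flows [1->0,1=2,2->3] -> levels [4 7 7 8]
Step 5: flows [1->0,1=2,3->2] -> levels [5 6 8 7]
Step 6: flows [1->0,2->1,2->3] -> levels [6 6 6 8]
Step 7: flows [0=1,1=2,3->2] -> levels [6 6 7 7]
Step 8: flows [0=1,2->1,2=3] -> levels [6 7 6 7]
Step 9: flows [1->0,1->2,3->2] -> levels [7 5 8 6]
Step 10: flows [0->1,2->1,2->3] -> levels [6 7 6 7]
  -> period-2 cycle: step 10 state = step 8 state; never stabilizes
  -> state at step 30: (30-8) mod 2 = 0, same as step 8 -> [6 7 6 7]

Answer: 6 7 6 7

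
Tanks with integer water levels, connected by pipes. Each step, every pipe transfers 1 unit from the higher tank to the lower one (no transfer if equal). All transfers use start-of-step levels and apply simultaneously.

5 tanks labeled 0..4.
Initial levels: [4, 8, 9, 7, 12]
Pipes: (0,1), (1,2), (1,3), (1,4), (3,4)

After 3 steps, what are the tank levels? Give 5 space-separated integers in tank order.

Answer: 7 6 9 8 10

Derivation:
Step 1: flows [1->0,2->1,1->3,4->1,4->3] -> levels [5 8 8 9 10]
Step 2: flows [1->0,1=2,3->1,4->1,4->3] -> levels [6 9 8 9 8]
Step 3: flows [1->0,1->2,1=3,1->4,3->4] -> levels [7 6 9 8 10]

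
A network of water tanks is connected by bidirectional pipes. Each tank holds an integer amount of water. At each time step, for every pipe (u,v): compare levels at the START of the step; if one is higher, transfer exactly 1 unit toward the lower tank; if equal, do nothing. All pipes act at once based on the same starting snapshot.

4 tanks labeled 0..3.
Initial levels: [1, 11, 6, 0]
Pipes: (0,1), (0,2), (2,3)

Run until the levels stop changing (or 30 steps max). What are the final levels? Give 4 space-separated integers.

Answer: 6 4 3 5

Derivation:
Step 1: flows [1->0,2->0,2->3] -> levels [3 10 4 1]
Step 2: flows [1->0,2->0,2->3] -> levels [5 9 2 2]
Step 3: flows [1->0,0->2,2=3] -> levels [5 8 3 2]
Step 4: flows [1->0,0->2,2->3] -> levels [5 7 3 3]
Step 5: flows [1->0,0->2,2=3] -> levels [5 6 4 3]
Step 6: flows [1->0,0->2,2->3] -> levels [5 5 4 4]
Step 7: flows [0=1,0->2,2=3] -> levels [4 5 5 4]
Step 8: flows [1->0,2->0,2->3] -> levels [6 4 3 5]
Step 9: flows [0->1,0->2,3->2] -> levels [4 5 5 4]
  -> period-2 cycle: step 9 state = step 7 state; never stabilizes
  -> state at step 30: (30-7) mod 2 = 1, same as step 8 -> [6 4 3 5]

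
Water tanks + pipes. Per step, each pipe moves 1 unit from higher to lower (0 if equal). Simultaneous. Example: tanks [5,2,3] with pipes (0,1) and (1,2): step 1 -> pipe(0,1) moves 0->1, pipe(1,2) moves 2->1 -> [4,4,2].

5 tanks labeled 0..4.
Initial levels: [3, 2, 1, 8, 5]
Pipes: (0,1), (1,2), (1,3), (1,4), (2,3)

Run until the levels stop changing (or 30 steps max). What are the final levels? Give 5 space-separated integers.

Step 1: flows [0->1,1->2,3->1,4->1,3->2] -> levels [2 4 3 6 4]
Step 2: flows [1->0,1->2,3->1,1=4,3->2] -> levels [3 3 5 4 4]
Step 3: flows [0=1,2->1,3->1,4->1,2->3] -> levels [3 6 3 4 3]
Step 4: flows [1->0,1->2,1->3,1->4,3->2] -> levels [4 2 5 4 4]
Step 5: flows [0->1,2->1,3->1,4->1,2->3] -> levels [3 6 3 4 3]
  -> period-2 cycle: step 5 state = step 3 state; never stabilizes
  -> state at step 30: (30-3) mod 2 = 1, same as step 4 -> [4 2 5 4 4]

Answer: 4 2 5 4 4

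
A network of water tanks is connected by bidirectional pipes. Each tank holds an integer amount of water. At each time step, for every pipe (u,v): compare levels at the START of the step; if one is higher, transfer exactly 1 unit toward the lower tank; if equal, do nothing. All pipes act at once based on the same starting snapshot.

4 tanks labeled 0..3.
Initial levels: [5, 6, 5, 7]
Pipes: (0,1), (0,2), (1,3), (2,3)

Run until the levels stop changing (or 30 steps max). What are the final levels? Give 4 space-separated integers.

Step 1: flows [1->0,0=2,3->1,3->2] -> levels [6 6 6 5]
Step 2: flows [0=1,0=2,1->3,2->3] -> levels [6 5 5 7]
Step 3: flows [0->1,0->2,3->1,3->2] -> levels [4 7 7 5]
Step 4: flows [1->0,2->0,1->3,2->3] -> levels [6 5 5 7]
  -> period-2 cycle: step 4 state = step 2 state; never stabilizes
  -> state at step 30: (30-2) mod 2 = 0, same as step 2 -> [6 5 5 7]

Answer: 6 5 5 7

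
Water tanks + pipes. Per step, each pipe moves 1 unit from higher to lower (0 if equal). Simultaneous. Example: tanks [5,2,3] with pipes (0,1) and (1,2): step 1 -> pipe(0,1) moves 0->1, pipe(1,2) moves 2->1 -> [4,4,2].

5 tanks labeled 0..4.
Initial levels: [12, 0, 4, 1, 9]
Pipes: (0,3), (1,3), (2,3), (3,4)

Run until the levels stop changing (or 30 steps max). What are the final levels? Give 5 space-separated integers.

Step 1: flows [0->3,3->1,2->3,4->3] -> levels [11 1 3 3 8]
Step 2: flows [0->3,3->1,2=3,4->3] -> levels [10 2 3 4 7]
Step 3: flows [0->3,3->1,3->2,4->3] -> levels [9 3 4 4 6]
Step 4: flows [0->3,3->1,2=3,4->3] -> levels [8 4 4 5 5]
Step 5: flows [0->3,3->1,3->2,3=4] -> levels [7 5 5 4 5]
Step 6: flows [0->3,1->3,2->3,4->3] -> levels [6 4 4 8 4]
Step 7: flows [3->0,3->1,3->2,3->4] -> levels [7 5 5 4 5]
  -> period-2 cycle: step 7 state = step 5 state; never stabilizes
  -> state at step 30: (30-5) mod 2 = 1, same as step 6 -> [6 4 4 8 4]

Answer: 6 4 4 8 4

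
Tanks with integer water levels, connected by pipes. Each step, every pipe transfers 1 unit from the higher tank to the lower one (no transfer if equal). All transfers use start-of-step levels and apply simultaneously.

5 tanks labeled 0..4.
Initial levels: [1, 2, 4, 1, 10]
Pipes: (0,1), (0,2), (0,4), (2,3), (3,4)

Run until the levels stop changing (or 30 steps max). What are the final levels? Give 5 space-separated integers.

Step 1: flows [1->0,2->0,4->0,2->3,4->3] -> levels [4 1 2 3 8]
Step 2: flows [0->1,0->2,4->0,3->2,4->3] -> levels [3 2 4 3 6]
Step 3: flows [0->1,2->0,4->0,2->3,4->3] -> levels [4 3 2 5 4]
Step 4: flows [0->1,0->2,0=4,3->2,3->4] -> levels [2 4 4 3 5]
Step 5: flows [1->0,2->0,4->0,2->3,4->3] -> levels [5 3 2 5 3]
Step 6: flows [0->1,0->2,0->4,3->2,3->4] -> levels [2 4 4 3 5]
  -> period-2 cycle: step 6 state = step 4 state; never stabilizes
  -> state at step 30: (30-4) mod 2 = 0, same as step 4 -> [2 4 4 3 5]

Answer: 2 4 4 3 5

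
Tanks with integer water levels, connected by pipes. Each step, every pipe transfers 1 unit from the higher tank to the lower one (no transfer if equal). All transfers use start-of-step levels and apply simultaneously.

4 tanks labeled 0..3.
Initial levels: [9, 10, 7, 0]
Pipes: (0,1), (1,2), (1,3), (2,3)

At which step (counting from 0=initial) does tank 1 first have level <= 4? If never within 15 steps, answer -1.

Step 1: flows [1->0,1->2,1->3,2->3] -> levels [10 7 7 2]
Step 2: flows [0->1,1=2,1->3,2->3] -> levels [9 7 6 4]
Step 3: flows [0->1,1->2,1->3,2->3] -> levels [8 6 6 6]
Step 4: flows [0->1,1=2,1=3,2=3] -> levels [7 7 6 6]
Step 5: flows [0=1,1->2,1->3,2=3] -> levels [7 5 7 7]
Step 6: flows [0->1,2->1,3->1,2=3] -> levels [6 8 6 6]
Step 7: flows [1->0,1->2,1->3,2=3] -> levels [7 5 7 7]
  -> period-2 cycle (repeats step 5); tank 1 never drops to <=4
Tank 1 never reaches <=4 within 15 steps

Answer: -1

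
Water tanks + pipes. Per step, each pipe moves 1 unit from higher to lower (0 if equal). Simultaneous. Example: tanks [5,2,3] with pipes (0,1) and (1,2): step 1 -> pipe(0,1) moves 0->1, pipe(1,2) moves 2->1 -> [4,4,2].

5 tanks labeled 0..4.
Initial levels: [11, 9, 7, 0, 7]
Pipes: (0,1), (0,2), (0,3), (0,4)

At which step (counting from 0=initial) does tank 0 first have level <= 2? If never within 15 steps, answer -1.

Step 1: flows [0->1,0->2,0->3,0->4] -> levels [7 10 8 1 8]
Step 2: flows [1->0,2->0,0->3,4->0] -> levels [9 9 7 2 7]
Step 3: flows [0=1,0->2,0->3,0->4] -> levels [6 9 8 3 8]
Step 4: flows [1->0,2->0,0->3,4->0] -> levels [8 8 7 4 7]
Step 5: flows [0=1,0->2,0->3,0->4] -> levels [5 8 8 5 8]
Step 6: flows [1->0,2->0,0=3,4->0] -> levels [8 7 7 5 7]
Step 7: flows [0->1,0->2,0->3,0->4] -> levels [4 8 8 6 8]
Step 8: flows [1->0,2->0,3->0,4->0] -> levels [8 7 7 5 7]
  -> period-2 cycle (repeats step 6); tank 0 never drops to <=2
Tank 0 never reaches <=2 within 15 steps

Answer: -1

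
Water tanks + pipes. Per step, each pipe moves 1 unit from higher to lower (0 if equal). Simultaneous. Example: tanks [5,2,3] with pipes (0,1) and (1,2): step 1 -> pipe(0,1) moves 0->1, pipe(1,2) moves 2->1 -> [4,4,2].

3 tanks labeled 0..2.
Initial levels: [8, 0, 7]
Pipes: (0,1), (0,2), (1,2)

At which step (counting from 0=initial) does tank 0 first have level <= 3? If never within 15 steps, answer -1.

Step 1: flows [0->1,0->2,2->1] -> levels [6 2 7]
Step 2: flows [0->1,2->0,2->1] -> levels [6 4 5]
Step 3: flows [0->1,0->2,2->1] -> levels [4 6 5]
Step 4: flows [1->0,2->0,1->2] -> levels [6 4 5]
  -> period-2 cycle (repeats step 2); tank 0 never drops to <=3
Tank 0 never reaches <=3 within 15 steps

Answer: -1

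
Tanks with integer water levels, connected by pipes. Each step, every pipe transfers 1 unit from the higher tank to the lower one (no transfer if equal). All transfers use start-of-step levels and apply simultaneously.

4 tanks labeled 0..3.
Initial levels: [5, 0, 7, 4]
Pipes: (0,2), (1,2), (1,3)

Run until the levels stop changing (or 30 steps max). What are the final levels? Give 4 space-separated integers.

Step 1: flows [2->0,2->1,3->1] -> levels [6 2 5 3]
Step 2: flows [0->2,2->1,3->1] -> levels [5 4 5 2]
Step 3: flows [0=2,2->1,1->3] -> levels [5 4 4 3]
Step 4: flows [0->2,1=2,1->3] -> levels [4 3 5 4]
Step 5: flows [2->0,2->1,3->1] -> levels [5 5 3 3]
Step 6: flows [0->2,1->2,1->3] -> levels [4 3 5 4]
  -> period-2 cycle: step 6 state = step 4 state; never stabilizes
  -> state at step 30: (30-4) mod 2 = 0, same as step 4 -> [4 3 5 4]

Answer: 4 3 5 4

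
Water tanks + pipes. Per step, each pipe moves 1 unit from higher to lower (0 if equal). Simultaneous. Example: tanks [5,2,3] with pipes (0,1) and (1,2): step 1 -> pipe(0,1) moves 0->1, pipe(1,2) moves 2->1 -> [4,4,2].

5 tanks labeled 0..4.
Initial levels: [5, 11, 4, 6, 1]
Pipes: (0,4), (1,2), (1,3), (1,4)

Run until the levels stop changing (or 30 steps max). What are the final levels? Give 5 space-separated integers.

Answer: 4 4 6 7 6

Derivation:
Step 1: flows [0->4,1->2,1->3,1->4] -> levels [4 8 5 7 3]
Step 2: flows [0->4,1->2,1->3,1->4] -> levels [3 5 6 8 5]
Step 3: flows [4->0,2->1,3->1,1=4] -> levels [4 7 5 7 4]
Step 4: flows [0=4,1->2,1=3,1->4] -> levels [4 5 6 7 5]
Step 5: flows [4->0,2->1,3->1,1=4] -> levels [5 7 5 6 4]
Step 6: flows [0->4,1->2,1->3,1->4] -> levels [4 4 6 7 6]
Step 7: flows [4->0,2->1,3->1,4->1] -> levels [5 7 5 6 4]
  -> period-2 cycle: step 7 state = step 5 state; never stabilizes
  -> state at step 30: (30-5) mod 2 = 1, same as step 6 -> [4 4 6 7 6]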